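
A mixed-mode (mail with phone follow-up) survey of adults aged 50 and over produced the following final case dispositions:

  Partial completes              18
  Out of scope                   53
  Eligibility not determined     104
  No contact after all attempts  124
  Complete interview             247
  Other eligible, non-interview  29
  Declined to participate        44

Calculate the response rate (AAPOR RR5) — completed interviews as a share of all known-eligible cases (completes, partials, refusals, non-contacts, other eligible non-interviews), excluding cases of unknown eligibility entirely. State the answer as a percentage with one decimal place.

Numerator = 247
Denom = 247 + 18 + 44 + 124 + 29 = 462
RR5 = 247 / 462 = 0.5346

53.5%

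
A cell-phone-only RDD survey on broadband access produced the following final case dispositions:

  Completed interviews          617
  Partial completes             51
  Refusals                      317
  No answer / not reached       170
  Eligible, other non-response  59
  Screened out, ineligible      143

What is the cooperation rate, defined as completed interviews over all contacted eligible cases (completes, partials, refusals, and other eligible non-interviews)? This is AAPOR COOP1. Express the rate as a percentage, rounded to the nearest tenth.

Top = 617
Base = 617 + 51 + 317 + 59 = 1044
COOP1 = 617 / 1044 = 0.5910

59.1%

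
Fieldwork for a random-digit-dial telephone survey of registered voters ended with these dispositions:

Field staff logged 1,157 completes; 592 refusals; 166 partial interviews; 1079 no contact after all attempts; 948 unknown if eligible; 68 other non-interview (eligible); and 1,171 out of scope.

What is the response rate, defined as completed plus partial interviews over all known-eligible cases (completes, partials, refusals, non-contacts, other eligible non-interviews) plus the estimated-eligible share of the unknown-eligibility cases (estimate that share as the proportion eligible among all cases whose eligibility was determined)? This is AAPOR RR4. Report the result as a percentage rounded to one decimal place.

Num → 1157 + 166 = 1323
Eligible (known) → 1157 + 166 + 592 + 1079 + 68 = 3062
e = 3062 / (3062 + 1171) = 3062 / 4233 = 0.7234
Estimated eligible among unknowns → 0.7234 × 948 = 685.78
Base → 3062 + 685.78 = 3747.78
RR4 = 1323 / 3747.78 = 0.3530

35.3%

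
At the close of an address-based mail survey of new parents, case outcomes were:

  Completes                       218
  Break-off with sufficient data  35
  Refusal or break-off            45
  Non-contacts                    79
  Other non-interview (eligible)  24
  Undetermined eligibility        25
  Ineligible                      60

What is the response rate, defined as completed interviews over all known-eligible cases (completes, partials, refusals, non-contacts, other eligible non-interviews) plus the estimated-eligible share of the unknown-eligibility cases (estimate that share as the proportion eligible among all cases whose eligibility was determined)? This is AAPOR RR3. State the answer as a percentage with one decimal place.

Num → 218
Determined eligible → 218 + 35 + 45 + 79 + 24 = 401
e = 401 / (401 + 60) = 401 / 461 = 0.8698
e × U → 0.8698 × 25 = 21.75
Denom → 401 + 21.75 = 422.75
RR3 = 218 / 422.75 = 0.5157

51.6%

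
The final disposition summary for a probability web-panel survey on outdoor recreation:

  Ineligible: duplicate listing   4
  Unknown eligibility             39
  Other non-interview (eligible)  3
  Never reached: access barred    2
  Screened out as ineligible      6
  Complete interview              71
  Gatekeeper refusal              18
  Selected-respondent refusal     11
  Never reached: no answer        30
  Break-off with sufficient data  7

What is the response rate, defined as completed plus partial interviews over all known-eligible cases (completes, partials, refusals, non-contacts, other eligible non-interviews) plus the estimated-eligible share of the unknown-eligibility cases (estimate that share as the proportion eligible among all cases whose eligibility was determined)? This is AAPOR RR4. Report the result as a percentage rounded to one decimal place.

Refusal or break-off = 18 + 11 = 29
Never reached = 30 + 2 = 32
Not eligible = 6 + 4 = 10
Num = 71 + 7 = 78
Eligible (known) = 71 + 7 + 29 + 32 + 3 = 142
e = 142 / (142 + 10) = 142 / 152 = 0.9342
Estimated eligible among unknowns = 0.9342 × 39 = 36.43
Denominator = 142 + 36.43 = 178.43
RR4 = 78 / 178.43 = 0.4371

43.7%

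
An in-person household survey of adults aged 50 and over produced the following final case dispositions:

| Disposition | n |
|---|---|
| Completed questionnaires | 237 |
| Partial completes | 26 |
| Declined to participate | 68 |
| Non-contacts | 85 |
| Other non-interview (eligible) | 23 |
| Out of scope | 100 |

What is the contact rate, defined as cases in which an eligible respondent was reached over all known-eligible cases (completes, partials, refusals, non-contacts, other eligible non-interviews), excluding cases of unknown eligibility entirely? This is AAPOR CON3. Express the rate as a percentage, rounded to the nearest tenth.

Numerator: 237 + 26 + 68 + 23 = 354
Denom: 237 + 26 + 68 + 85 + 23 = 439
CON3 = 354 / 439 = 0.8064

80.6%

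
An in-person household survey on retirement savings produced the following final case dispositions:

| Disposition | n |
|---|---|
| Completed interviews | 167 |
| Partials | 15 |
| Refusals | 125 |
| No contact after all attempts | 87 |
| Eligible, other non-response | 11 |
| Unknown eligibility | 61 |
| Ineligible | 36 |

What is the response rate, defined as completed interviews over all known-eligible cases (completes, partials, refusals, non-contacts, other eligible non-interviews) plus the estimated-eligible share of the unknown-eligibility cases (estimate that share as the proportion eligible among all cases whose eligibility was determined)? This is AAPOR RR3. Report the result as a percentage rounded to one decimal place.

36.2%

Numerator = 167
Known eligible = 167 + 15 + 125 + 87 + 11 = 405
e = 405 / (405 + 36) = 405 / 441 = 0.9184
Eligible share of unknowns = 0.9184 × 61 = 56.02
Denom = 405 + 56.02 = 461.02
RR3 = 167 / 461.02 = 0.3622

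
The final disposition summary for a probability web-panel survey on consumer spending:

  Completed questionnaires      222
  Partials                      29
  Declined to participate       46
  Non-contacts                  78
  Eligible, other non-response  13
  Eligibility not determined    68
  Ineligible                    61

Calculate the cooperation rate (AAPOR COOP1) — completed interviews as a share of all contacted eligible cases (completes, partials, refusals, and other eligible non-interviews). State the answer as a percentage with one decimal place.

Numerator: 222
Denom: 222 + 29 + 46 + 13 = 310
COOP1 = 222 / 310 = 0.7161

71.6%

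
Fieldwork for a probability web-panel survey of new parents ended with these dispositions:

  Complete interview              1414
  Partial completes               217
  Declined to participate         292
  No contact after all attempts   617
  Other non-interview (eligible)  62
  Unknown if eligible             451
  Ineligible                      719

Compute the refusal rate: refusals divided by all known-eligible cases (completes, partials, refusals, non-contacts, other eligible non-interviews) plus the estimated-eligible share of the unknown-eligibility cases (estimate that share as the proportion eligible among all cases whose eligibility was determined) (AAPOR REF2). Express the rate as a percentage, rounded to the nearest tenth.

9.9%

Top → 292
Known eligible → 1414 + 217 + 292 + 617 + 62 = 2602
e = 2602 / (2602 + 719) = 2602 / 3321 = 0.7835
Eligible share of unknowns → 0.7835 × 451 = 353.36
Base → 2602 + 353.36 = 2955.36
REF2 = 292 / 2955.36 = 0.0988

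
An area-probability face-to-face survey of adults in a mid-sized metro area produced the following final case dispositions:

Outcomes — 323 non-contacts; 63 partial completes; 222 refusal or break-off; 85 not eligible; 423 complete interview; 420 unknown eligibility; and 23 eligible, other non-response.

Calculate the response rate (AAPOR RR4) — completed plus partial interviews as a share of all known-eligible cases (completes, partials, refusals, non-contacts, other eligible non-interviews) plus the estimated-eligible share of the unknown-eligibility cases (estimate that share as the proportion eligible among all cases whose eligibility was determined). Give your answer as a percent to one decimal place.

33.7%

Top: 423 + 63 = 486
Eligible (known): 423 + 63 + 222 + 323 + 23 = 1054
e = 1054 / (1054 + 85) = 1054 / 1139 = 0.9254
Eligible share of unknowns: 0.9254 × 420 = 388.67
Denom: 1054 + 388.67 = 1442.67
RR4 = 486 / 1442.67 = 0.3369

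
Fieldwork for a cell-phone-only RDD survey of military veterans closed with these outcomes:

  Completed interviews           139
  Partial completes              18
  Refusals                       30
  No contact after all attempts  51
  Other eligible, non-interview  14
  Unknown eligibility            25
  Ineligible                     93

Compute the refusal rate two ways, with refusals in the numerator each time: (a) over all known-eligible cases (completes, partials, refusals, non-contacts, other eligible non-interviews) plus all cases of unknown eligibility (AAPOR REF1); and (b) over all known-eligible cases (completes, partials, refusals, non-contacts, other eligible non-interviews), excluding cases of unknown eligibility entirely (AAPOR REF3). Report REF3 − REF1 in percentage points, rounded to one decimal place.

Num → 30
Denom → 139 + 18 + 30 + 51 + 14 + 25 = 277
REF1 = 30 / 277 = 0.1083
Denom → 139 + 18 + 30 + 51 + 14 = 252
REF3 = 30 / 252 = 0.1190
Difference = 11.90 − 10.83 = 1.07 percentage points

1.1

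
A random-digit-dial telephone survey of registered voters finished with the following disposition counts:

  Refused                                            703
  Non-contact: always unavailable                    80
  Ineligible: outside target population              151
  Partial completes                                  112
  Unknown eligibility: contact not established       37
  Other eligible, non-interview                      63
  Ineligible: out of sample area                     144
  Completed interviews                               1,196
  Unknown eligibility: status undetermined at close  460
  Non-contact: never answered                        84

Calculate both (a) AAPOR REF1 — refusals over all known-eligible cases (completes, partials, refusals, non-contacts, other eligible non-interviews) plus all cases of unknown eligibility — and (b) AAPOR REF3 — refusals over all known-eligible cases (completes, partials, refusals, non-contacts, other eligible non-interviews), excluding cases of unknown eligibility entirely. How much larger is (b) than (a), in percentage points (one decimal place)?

5.7

No contact after all attempts = 84 + 80 = 164
Eligibility not determined = 37 + 460 = 497
Out of scope = 151 + 144 = 295
Numerator: 703
Denominator: 1196 + 112 + 703 + 164 + 63 + 497 = 2735
REF1 = 703 / 2735 = 0.2570
Denominator: 1196 + 112 + 703 + 164 + 63 = 2238
REF3 = 703 / 2238 = 0.3141
Difference = 31.41 − 25.70 = 5.71 percentage points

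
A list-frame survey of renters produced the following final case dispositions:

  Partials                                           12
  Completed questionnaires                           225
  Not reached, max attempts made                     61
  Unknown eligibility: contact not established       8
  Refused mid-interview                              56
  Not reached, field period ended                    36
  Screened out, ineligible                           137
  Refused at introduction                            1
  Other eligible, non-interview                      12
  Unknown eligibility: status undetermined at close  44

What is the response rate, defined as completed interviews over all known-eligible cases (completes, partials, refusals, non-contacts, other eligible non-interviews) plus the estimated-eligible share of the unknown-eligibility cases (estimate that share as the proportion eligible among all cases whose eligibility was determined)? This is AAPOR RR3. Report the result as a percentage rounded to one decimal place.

Declined to participate = 1 + 56 = 57
No answer / not reached = 36 + 61 = 97
Undetermined eligibility = 8 + 44 = 52
Numerator = 225
Eligible (known) = 225 + 12 + 57 + 97 + 12 = 403
e = 403 / (403 + 137) = 403 / 540 = 0.7463
Eligible share of unknowns = 0.7463 × 52 = 38.81
Base = 403 + 38.81 = 441.81
RR3 = 225 / 441.81 = 0.5093

50.9%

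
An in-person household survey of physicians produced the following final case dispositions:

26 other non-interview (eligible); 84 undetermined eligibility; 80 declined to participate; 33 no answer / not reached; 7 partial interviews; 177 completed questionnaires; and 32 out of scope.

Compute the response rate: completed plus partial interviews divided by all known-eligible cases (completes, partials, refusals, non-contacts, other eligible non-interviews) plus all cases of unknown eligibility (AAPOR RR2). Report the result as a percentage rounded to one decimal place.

Top: 177 + 7 = 184
Denom: 177 + 7 + 80 + 33 + 26 + 84 = 407
RR2 = 184 / 407 = 0.4521

45.2%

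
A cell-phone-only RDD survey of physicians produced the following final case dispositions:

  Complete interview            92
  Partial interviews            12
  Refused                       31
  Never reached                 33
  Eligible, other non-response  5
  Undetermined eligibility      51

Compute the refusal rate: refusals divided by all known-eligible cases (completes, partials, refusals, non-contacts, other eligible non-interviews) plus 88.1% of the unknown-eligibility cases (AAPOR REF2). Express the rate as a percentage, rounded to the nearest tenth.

Num = 31
Eligible (known) = 92 + 12 + 31 + 33 + 5 = 173
Estimated eligible among unknowns = 0.8810 × 51 = 44.93
Denominator = 173 + 44.93 = 217.93
REF2 = 31 / 217.93 = 0.1422

14.2%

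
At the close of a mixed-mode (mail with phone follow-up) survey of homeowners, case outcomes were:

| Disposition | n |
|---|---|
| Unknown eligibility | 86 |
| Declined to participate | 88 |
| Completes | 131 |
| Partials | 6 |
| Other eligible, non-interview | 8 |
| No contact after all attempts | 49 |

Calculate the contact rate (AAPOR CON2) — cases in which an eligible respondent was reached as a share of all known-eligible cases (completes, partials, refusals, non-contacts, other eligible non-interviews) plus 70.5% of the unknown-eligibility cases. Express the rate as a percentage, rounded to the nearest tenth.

68.0%

Numerator → 131 + 6 + 88 + 8 = 233
Eligible (known) → 131 + 6 + 88 + 49 + 8 = 282
e × U → 0.7050 × 86 = 60.63
Base → 282 + 60.63 = 342.63
CON2 = 233 / 342.63 = 0.6800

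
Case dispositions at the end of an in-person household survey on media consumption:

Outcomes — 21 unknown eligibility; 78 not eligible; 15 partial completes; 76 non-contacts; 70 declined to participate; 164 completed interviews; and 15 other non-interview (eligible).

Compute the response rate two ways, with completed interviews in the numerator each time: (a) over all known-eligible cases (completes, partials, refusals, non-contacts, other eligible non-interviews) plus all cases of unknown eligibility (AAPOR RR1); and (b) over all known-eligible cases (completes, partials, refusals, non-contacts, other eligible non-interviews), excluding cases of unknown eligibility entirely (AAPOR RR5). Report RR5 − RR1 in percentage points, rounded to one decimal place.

Top = 164
Base = 164 + 15 + 70 + 76 + 15 + 21 = 361
RR1 = 164 / 361 = 0.4543
Base = 164 + 15 + 70 + 76 + 15 = 340
RR5 = 164 / 340 = 0.4824
Difference = 48.24 − 45.43 = 2.81 percentage points

2.8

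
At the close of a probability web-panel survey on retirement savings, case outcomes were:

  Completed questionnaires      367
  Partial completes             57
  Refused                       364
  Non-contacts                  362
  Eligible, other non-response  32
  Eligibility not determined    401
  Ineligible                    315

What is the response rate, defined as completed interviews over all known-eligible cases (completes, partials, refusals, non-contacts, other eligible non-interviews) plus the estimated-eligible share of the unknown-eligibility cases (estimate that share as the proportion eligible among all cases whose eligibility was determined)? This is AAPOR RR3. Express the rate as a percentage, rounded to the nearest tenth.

24.5%

Top: 367
Determined eligible: 367 + 57 + 364 + 362 + 32 = 1182
e = 1182 / (1182 + 315) = 1182 / 1497 = 0.7896
Estimated eligible among unknowns: 0.7896 × 401 = 316.63
Base: 1182 + 316.63 = 1498.63
RR3 = 367 / 1498.63 = 0.2449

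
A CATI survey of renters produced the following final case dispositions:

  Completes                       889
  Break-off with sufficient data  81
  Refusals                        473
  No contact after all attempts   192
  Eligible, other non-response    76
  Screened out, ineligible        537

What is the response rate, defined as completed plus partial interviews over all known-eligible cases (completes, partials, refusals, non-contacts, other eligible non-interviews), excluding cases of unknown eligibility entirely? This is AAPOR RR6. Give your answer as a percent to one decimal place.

56.7%

Num: 889 + 81 = 970
Denom: 889 + 81 + 473 + 192 + 76 = 1711
RR6 = 970 / 1711 = 0.5669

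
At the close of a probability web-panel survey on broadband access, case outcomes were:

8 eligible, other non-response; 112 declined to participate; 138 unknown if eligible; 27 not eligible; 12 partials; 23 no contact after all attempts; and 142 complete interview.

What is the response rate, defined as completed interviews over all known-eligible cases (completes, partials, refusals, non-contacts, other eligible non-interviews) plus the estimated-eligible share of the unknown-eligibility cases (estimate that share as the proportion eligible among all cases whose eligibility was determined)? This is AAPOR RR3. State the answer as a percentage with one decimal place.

Num: 142
Eligible (known): 142 + 12 + 112 + 23 + 8 = 297
e = 297 / (297 + 27) = 297 / 324 = 0.9167
e × U: 0.9167 × 138 = 126.50
Base: 297 + 126.50 = 423.50
RR3 = 142 / 423.50 = 0.3353

33.5%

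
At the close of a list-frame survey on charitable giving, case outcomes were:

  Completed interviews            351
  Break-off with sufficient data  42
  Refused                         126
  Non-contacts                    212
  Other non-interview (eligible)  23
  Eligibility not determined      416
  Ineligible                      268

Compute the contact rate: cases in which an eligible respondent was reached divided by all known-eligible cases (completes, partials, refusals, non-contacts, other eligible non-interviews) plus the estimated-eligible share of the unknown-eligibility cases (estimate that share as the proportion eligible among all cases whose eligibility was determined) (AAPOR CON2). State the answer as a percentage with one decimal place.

51.1%

Numerator: 351 + 42 + 126 + 23 = 542
Known eligible: 351 + 42 + 126 + 212 + 23 = 754
e = 754 / (754 + 268) = 754 / 1022 = 0.7378
Estimated eligible among unknowns: 0.7378 × 416 = 306.92
Base: 754 + 306.92 = 1060.92
CON2 = 542 / 1060.92 = 0.5109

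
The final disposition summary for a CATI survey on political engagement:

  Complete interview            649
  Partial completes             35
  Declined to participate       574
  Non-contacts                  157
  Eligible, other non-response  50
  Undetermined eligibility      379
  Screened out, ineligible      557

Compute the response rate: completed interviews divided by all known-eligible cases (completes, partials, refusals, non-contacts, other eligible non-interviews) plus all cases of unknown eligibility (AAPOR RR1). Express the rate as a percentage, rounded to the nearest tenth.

Numerator → 649
Base → 649 + 35 + 574 + 157 + 50 + 379 = 1844
RR1 = 649 / 1844 = 0.3520

35.2%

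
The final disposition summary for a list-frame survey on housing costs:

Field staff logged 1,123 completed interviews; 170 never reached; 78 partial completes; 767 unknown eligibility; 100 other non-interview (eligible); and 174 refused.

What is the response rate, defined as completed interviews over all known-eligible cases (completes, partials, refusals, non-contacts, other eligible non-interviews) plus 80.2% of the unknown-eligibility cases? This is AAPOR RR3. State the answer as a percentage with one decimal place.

Numerator = 1123
Eligible (known) = 1123 + 78 + 174 + 170 + 100 = 1645
Estimated eligible among unknowns = 0.8020 × 767 = 615.13
Denominator = 1645 + 615.13 = 2260.13
RR3 = 1123 / 2260.13 = 0.4969

49.7%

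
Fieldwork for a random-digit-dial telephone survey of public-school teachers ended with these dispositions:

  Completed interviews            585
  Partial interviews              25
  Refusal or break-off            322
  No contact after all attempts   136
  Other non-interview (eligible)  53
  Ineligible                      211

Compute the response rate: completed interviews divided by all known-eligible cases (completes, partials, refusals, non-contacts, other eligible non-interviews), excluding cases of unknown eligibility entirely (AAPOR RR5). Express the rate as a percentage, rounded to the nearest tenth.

Num = 585
Denominator = 585 + 25 + 322 + 136 + 53 = 1121
RR5 = 585 / 1121 = 0.5219

52.2%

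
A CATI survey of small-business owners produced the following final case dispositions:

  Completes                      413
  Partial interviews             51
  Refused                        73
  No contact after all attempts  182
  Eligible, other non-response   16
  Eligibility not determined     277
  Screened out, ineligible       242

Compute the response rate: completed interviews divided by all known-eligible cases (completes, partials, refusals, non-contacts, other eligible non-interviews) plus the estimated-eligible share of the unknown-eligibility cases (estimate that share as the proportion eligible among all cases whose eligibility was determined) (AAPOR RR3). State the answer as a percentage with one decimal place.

43.8%

Num: 413
Known eligible: 413 + 51 + 73 + 182 + 16 = 735
e = 735 / (735 + 242) = 735 / 977 = 0.7523
e × U: 0.7523 × 277 = 208.39
Denominator: 735 + 208.39 = 943.39
RR3 = 413 / 943.39 = 0.4378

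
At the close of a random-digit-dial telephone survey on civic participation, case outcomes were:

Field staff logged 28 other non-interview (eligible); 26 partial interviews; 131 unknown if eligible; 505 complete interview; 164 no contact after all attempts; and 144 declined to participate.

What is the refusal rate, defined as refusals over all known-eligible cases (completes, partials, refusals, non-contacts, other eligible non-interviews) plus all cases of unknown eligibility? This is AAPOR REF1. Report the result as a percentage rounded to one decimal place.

14.4%

Num = 144
Denominator = 505 + 26 + 144 + 164 + 28 + 131 = 998
REF1 = 144 / 998 = 0.1443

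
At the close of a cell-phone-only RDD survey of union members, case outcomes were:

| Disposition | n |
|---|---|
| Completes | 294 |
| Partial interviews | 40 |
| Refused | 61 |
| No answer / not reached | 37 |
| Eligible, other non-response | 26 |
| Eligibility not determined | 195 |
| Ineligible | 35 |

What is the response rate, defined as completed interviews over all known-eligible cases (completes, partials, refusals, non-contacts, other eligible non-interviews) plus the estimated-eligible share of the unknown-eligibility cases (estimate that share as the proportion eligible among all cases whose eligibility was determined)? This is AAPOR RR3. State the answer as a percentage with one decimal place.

46.0%

Top = 294
Determined eligible = 294 + 40 + 61 + 37 + 26 = 458
e = 458 / (458 + 35) = 458 / 493 = 0.9290
e × U = 0.9290 × 195 = 181.16
Base = 458 + 181.16 = 639.16
RR3 = 294 / 639.16 = 0.4600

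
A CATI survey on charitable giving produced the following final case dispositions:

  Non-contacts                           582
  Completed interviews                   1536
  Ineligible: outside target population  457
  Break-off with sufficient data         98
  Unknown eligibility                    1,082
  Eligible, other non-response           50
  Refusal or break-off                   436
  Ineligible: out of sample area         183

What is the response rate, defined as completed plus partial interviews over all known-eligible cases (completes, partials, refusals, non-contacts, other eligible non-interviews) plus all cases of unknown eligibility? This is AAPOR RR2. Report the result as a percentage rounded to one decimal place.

Ineligible = 457 + 183 = 640
Numerator → 1536 + 98 = 1634
Denom → 1536 + 98 + 436 + 582 + 50 + 1082 = 3784
RR2 = 1634 / 3784 = 0.4318

43.2%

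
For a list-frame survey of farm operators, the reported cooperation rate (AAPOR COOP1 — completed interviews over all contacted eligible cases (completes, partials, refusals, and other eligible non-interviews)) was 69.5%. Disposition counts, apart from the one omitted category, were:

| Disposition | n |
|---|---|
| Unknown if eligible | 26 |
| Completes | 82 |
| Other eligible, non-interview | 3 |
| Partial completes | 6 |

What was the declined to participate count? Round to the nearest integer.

COOP1 = 82 / D = 0.695
D = 82 / 0.695 = 118.0
Other denominator terms total 91
declined to participate = 118.0 − 91 ≈ 27

27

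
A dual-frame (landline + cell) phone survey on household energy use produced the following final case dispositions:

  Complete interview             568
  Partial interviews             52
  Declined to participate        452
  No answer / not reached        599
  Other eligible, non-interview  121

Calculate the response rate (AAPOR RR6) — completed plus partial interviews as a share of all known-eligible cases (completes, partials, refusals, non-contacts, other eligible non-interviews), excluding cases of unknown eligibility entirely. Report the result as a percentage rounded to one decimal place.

34.6%

Top = 568 + 52 = 620
Base = 568 + 52 + 452 + 599 + 121 = 1792
RR6 = 620 / 1792 = 0.3460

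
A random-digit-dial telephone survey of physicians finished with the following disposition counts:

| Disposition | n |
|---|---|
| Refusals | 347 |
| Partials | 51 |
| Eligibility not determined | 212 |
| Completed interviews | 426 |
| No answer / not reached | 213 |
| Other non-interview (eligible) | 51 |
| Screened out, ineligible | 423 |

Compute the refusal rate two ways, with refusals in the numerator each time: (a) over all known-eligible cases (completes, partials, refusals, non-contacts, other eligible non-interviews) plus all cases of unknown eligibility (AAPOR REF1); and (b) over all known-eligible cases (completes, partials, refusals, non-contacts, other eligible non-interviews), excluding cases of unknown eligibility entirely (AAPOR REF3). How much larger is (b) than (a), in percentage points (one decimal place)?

5.2

Num → 347
Denom → 426 + 51 + 347 + 213 + 51 + 212 = 1300
REF1 = 347 / 1300 = 0.2669
Denom → 426 + 51 + 347 + 213 + 51 = 1088
REF3 = 347 / 1088 = 0.3189
Difference = 31.89 − 26.69 = 5.20 percentage points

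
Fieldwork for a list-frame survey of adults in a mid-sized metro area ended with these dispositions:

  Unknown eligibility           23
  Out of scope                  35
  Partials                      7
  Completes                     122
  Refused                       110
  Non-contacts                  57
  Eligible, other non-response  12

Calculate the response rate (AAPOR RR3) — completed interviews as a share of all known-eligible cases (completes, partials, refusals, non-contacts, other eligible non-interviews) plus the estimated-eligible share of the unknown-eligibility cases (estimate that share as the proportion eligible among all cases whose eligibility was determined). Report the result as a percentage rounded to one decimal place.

37.1%

Numerator: 122
Determined eligible: 122 + 7 + 110 + 57 + 12 = 308
e = 308 / (308 + 35) = 308 / 343 = 0.8980
Eligible share of unknowns: 0.8980 × 23 = 20.65
Denominator: 308 + 20.65 = 328.65
RR3 = 122 / 328.65 = 0.3712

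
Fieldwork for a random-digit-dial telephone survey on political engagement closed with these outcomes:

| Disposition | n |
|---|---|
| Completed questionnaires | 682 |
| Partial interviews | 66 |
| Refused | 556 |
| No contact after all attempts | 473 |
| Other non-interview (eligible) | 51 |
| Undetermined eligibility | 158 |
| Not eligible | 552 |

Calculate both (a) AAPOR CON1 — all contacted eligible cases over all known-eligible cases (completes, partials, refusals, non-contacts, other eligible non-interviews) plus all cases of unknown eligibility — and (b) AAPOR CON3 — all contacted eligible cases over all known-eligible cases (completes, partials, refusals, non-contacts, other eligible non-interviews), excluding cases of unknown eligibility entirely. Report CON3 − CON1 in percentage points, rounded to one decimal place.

Top = 682 + 66 + 556 + 51 = 1355
Denom = 682 + 66 + 556 + 473 + 51 + 158 = 1986
CON1 = 1355 / 1986 = 0.6823
Denom = 682 + 66 + 556 + 473 + 51 = 1828
CON3 = 1355 / 1828 = 0.7412
Difference = 74.12 − 68.23 = 5.89 percentage points

5.9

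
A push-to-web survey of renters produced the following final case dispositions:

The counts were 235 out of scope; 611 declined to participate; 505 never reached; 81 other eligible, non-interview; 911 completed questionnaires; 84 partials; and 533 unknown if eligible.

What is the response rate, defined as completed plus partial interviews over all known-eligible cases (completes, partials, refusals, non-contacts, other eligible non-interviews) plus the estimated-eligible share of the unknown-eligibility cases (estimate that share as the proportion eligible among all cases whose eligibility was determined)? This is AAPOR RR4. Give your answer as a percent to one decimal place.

Num → 911 + 84 = 995
Determined eligible → 911 + 84 + 611 + 505 + 81 = 2192
e = 2192 / (2192 + 235) = 2192 / 2427 = 0.9032
e × U → 0.9032 × 533 = 481.41
Denominator → 2192 + 481.41 = 2673.41
RR4 = 995 / 2673.41 = 0.3722

37.2%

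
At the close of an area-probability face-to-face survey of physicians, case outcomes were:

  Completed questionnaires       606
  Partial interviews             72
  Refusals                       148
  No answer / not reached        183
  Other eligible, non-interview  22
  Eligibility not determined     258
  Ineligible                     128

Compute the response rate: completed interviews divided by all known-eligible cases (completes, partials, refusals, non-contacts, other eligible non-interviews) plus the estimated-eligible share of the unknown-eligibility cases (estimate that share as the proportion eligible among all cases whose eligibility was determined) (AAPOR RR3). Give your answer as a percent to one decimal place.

48.1%

Numerator → 606
Determined eligible → 606 + 72 + 148 + 183 + 22 = 1031
e = 1031 / (1031 + 128) = 1031 / 1159 = 0.8896
e × U → 0.8896 × 258 = 229.52
Denominator → 1031 + 229.52 = 1260.52
RR3 = 606 / 1260.52 = 0.4808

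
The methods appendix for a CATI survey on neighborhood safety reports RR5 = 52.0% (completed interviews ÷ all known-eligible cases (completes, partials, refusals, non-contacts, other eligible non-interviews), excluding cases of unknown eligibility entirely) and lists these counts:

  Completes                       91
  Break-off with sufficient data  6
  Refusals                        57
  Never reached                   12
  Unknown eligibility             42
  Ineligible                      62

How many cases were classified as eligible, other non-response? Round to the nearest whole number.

RR5 = 91 / D = 0.520
D = 91 / 0.520 = 175.0
Remaining denominator categories sum to 166
eligible, other non-response = 175.0 − 166 ≈ 9

9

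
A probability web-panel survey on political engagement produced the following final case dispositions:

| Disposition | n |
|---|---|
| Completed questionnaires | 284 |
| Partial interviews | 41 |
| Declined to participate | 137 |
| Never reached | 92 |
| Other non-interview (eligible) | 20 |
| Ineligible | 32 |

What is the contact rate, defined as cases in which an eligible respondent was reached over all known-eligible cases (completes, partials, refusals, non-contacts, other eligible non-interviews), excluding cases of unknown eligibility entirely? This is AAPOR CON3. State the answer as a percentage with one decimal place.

Num → 284 + 41 + 137 + 20 = 482
Base → 284 + 41 + 137 + 92 + 20 = 574
CON3 = 482 / 574 = 0.8397

84.0%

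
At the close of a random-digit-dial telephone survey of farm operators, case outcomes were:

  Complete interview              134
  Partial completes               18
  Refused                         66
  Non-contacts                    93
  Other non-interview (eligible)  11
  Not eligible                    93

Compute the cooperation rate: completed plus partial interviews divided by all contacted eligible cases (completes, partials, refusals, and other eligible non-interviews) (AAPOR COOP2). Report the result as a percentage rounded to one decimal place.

66.4%

Top = 134 + 18 = 152
Denominator = 134 + 18 + 66 + 11 = 229
COOP2 = 152 / 229 = 0.6638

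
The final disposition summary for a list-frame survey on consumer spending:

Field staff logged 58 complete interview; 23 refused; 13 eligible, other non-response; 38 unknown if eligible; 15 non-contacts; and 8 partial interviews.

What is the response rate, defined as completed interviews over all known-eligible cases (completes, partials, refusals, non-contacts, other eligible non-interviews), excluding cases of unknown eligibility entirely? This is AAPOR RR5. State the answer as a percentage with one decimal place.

49.6%

Numerator → 58
Denom → 58 + 8 + 23 + 15 + 13 = 117
RR5 = 58 / 117 = 0.4957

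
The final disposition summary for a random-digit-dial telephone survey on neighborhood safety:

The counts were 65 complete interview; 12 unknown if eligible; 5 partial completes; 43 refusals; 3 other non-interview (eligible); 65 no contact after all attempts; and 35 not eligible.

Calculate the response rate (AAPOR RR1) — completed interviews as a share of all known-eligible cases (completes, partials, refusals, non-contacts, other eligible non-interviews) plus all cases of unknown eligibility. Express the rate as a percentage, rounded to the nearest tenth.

Top: 65
Denom: 65 + 5 + 43 + 65 + 3 + 12 = 193
RR1 = 65 / 193 = 0.3368

33.7%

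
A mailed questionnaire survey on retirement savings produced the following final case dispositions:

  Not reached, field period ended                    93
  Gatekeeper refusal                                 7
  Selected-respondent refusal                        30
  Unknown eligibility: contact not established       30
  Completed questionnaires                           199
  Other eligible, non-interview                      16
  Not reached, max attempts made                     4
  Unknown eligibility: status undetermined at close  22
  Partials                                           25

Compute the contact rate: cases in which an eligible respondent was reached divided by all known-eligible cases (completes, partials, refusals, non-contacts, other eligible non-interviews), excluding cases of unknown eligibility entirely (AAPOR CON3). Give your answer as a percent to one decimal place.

Refused = 7 + 30 = 37
Non-contacts = 93 + 4 = 97
Unknown if eligible = 30 + 22 = 52
Numerator = 199 + 25 + 37 + 16 = 277
Denom = 199 + 25 + 37 + 97 + 16 = 374
CON3 = 277 / 374 = 0.7406

74.1%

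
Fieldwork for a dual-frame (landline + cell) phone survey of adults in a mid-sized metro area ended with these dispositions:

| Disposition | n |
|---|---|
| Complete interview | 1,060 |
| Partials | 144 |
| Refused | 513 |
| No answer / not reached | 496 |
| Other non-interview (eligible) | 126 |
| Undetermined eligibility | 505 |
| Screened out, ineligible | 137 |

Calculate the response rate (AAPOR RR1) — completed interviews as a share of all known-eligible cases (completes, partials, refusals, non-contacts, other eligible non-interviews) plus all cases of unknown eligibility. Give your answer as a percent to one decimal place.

37.3%

Numerator: 1060
Denominator: 1060 + 144 + 513 + 496 + 126 + 505 = 2844
RR1 = 1060 / 2844 = 0.3727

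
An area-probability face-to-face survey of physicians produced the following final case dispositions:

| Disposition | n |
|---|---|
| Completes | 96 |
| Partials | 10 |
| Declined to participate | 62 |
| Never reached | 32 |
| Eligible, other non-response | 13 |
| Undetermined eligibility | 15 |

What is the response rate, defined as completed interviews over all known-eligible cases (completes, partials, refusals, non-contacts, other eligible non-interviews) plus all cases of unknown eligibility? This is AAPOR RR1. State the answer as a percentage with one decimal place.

Top → 96
Denom → 96 + 10 + 62 + 32 + 13 + 15 = 228
RR1 = 96 / 228 = 0.4211

42.1%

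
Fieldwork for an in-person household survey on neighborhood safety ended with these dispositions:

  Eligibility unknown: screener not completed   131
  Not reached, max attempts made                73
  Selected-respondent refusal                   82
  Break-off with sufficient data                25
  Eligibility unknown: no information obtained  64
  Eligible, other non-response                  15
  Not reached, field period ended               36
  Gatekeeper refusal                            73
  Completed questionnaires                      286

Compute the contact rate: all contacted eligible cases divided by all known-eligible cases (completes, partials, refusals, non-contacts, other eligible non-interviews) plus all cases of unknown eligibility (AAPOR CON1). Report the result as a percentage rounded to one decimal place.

Declined to participate = 73 + 82 = 155
Never reached = 36 + 73 = 109
Undetermined eligibility = 131 + 64 = 195
Numerator → 286 + 25 + 155 + 15 = 481
Denominator → 286 + 25 + 155 + 109 + 15 + 195 = 785
CON1 = 481 / 785 = 0.6127

61.3%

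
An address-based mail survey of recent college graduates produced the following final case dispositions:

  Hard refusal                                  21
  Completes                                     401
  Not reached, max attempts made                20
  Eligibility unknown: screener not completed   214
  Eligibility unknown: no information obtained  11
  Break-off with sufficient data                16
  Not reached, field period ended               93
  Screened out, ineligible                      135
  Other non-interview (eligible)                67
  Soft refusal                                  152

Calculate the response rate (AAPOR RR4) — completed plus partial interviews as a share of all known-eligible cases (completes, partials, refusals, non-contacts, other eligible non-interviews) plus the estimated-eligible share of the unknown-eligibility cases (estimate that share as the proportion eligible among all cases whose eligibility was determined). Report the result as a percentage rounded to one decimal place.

43.4%

Declined to participate = 21 + 152 = 173
Never reached = 93 + 20 = 113
Eligibility not determined = 214 + 11 = 225
Num = 401 + 16 = 417
Determined eligible = 401 + 16 + 173 + 113 + 67 = 770
e = 770 / (770 + 135) = 770 / 905 = 0.8508
Eligible share of unknowns = 0.8508 × 225 = 191.43
Base = 770 + 191.43 = 961.43
RR4 = 417 / 961.43 = 0.4337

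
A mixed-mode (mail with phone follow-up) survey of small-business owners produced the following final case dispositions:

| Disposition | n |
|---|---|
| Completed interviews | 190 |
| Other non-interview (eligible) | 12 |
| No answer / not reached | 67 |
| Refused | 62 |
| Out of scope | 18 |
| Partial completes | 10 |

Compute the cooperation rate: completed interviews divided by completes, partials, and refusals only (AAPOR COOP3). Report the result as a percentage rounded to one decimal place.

Numerator = 190
Denom = 190 + 10 + 62 = 262
COOP3 = 190 / 262 = 0.7252

72.5%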